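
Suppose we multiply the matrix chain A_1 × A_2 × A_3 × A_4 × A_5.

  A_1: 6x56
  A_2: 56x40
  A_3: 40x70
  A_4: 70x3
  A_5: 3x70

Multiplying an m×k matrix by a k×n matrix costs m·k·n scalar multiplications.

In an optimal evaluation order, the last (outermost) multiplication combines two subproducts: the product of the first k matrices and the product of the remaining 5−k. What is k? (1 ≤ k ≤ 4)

4

Adjacent pairs: A_1A_2 = 6·56·40 = 13440; A_2A_3 = 56·40·70 = 156800; A_3A_4 = 40·70·3 = 8400; A_4A_5 = 70·3·70 = 14700.
Length 3: A_1..A_3: k=1: 0+156800+6·56·70=180320; k=2: 13440+0+6·40·70=30240 → min 30240 | A_2..A_4: k=2: 0+8400+56·40·3=15120; k=3: 156800+0+56·70·3=168560 → min 15120 | A_3..A_5: k=3: 0+14700+40·70·70=210700; k=4: 8400+0+40·3·70=16800 → min 16800.
Length 4: A_1..A_4: k=1: 0+15120+6·56·3=16128; k=2: 13440+8400+6·40·3=22560; k=3: 30240+0+6·70·3=31500 → min 16128 | A_2..A_5: k=2: 0+16800+56·40·70=173600; k=3: 156800+14700+56·70·70=445900; k=4: 15120+0+56·3·70=26880 → min 26880.
Top-level splits: k=1: (A_1..A_1)·(A_2..A_5) → 0+26880+6·56·70 = 50400; k=2: (A_1..A_2)·(A_3..A_5) → 13440+16800+6·40·70 = 47040; k=3: (A_1..A_3)·(A_4..A_5) → 30240+14700+6·70·70 = 74340; k=4: (A_1..A_4)·(A_5..A_5) → 16128+0+6·3·70 = 17388.
Best split is after A_4, i.e. k = 4.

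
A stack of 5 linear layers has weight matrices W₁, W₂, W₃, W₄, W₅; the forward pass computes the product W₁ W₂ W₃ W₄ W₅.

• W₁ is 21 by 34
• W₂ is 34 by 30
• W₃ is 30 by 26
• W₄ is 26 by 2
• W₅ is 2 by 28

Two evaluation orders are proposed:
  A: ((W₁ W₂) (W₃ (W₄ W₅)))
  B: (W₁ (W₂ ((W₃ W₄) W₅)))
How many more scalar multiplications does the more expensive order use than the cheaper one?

10564

Order A = ((W₁ W₂) (W₃ (W₄ W₅))): (W₁ W₂): 21×34 by 34×30 → 21×30, cost 21·34·30 = 21420; (W₄ W₅): 26×2 by 2×28 → 26×28, cost 26·2·28 = 1456; (W₃ (W₄ W₅)): 30×26 by 26×28 → 30×28, cost 30·26·28 = 21840; cumulative 23296; ((W₁ W₂) (W₃ (W₄ W₅))): 21×30 by 30×28 → 21×28, cost 21·30·28 = 17640; cumulative 62356. Total 62356.
Order B = (W₁ (W₂ ((W₃ W₄) W₅))): (W₃ W₄): 30×26 by 26×2 → 30×2, cost 30·26·2 = 1560; ((W₃ W₄) W₅): 30×2 by 2×28 → 30×28, cost 30·2·28 = 1680; cumulative 3240; (W₂ ((W₃ W₄) W₅)): 34×30 by 30×28 → 34×28, cost 34·30·28 = 28560; cumulative 31800; (W₁ (W₂ ((W₃ W₄) W₅))): 21×34 by 34×28 → 21×28, cost 21·34·28 = 19992; cumulative 51792. Total 51792.
Difference: |62356 − 51792| = 10564.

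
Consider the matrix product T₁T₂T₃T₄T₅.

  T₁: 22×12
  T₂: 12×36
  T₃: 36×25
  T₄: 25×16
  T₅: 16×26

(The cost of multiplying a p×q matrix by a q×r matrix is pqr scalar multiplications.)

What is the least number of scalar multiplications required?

27456

Adjacent pairs: T₁T₂ = 22·12·36 = 9504; T₂T₃ = 12·36·25 = 10800; T₃T₄ = 36·25·16 = 14400; T₄T₅ = 25·16·26 = 10400.
Length 3: T₁..T₃: k=1: 0+10800+22·12·25=17400; k=2: 9504+0+22·36·25=29304 → min 17400 | T₂..T₄: k=2: 0+14400+12·36·16=21312; k=3: 10800+0+12·25·16=15600 → min 15600 | T₃..T₅: k=3: 0+10400+36·25·26=33800; k=4: 14400+0+36·16·26=29376 → min 29376.
Length 4: T₁..T₄: k=1: 0+15600+22·12·16=19824; k=2: 9504+14400+22·36·16=36576; k=3: 17400+0+22·25·16=26200 → min 19824 | T₂..T₅: k=2: 0+29376+12·36·26=40608; k=3: 10800+10400+12·25·26=29000; k=4: 15600+0+12·16·26=20592 → min 20592.
Length 5: T₁..T₅: k=1: 0+20592+22·12·26=27456; k=2: 9504+29376+22·36·26=59472; k=3: 17400+10400+22·25·26=42100; k=4: 19824+0+22·16·26=28976 → min 27456.
Optimal order: (T₁(((T₂T₃)T₄)T₅)) with cost 27456.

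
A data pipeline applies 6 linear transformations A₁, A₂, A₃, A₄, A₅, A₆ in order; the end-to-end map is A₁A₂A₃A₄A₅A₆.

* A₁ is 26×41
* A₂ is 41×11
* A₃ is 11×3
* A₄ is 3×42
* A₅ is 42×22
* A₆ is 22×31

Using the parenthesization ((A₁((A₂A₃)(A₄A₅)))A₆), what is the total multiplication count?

(A₂A₃): 41×11 by 11×3 → 41×3, cost 41·11·3 = 1353
(A₄A₅): 3×42 by 42×22 → 3×22, cost 3·42·22 = 2772
((A₂A₃)(A₄A₅)): 41×3 by 3×22 → 41×22, cost 41·3·22 = 2706; cumulative 6831
(A₁((A₂A₃)(A₄A₅))): 26×41 by 41×22 → 26×22, cost 26·41·22 = 23452; cumulative 30283
((A₁((A₂A₃)(A₄A₅)))A₆): 26×22 by 22×31 → 26×31, cost 26·22·31 = 17732; cumulative 48015
Total: 48015 scalar multiplications.

48015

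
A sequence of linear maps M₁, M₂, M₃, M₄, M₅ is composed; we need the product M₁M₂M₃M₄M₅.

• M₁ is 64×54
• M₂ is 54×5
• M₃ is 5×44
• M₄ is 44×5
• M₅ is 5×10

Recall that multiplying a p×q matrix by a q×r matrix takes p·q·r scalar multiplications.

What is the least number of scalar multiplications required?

21830

Adjacent pairs: M₁M₂ = 64·54·5 = 17280; M₂M₃ = 54·5·44 = 11880; M₃M₄ = 5·44·5 = 1100; M₄M₅ = 44·5·10 = 2200.
Length 3: M₁..M₃: k=1: 0+11880+64·54·44=163944; k=2: 17280+0+64·5·44=31360 → min 31360 | M₂..M₄: k=2: 0+1100+54·5·5=2450; k=3: 11880+0+54·44·5=23760 → min 2450 | M₃..M₅: k=3: 0+2200+5·44·10=4400; k=4: 1100+0+5·5·10=1350 → min 1350.
Length 4: M₁..M₄: k=1: 0+2450+64·54·5=19730; k=2: 17280+1100+64·5·5=19980; k=3: 31360+0+64·44·5=45440 → min 19730 | M₂..M₅: k=2: 0+1350+54·5·10=4050; k=3: 11880+2200+54·44·10=37840; k=4: 2450+0+54·5·10=5150 → min 4050.
Length 5: M₁..M₅: k=1: 0+4050+64·54·10=38610; k=2: 17280+1350+64·5·10=21830; k=3: 31360+2200+64·44·10=61720; k=4: 19730+0+64·5·10=22930 → min 21830.
Optimal order: ((M₁M₂)((M₃M₄)M₅)) with cost 21830.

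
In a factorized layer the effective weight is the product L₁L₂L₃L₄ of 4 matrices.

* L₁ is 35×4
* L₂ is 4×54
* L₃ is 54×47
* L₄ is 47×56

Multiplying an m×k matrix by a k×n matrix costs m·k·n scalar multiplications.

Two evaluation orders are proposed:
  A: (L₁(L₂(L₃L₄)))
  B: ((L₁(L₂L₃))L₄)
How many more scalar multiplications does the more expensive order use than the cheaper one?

53212

Order A = (L₁(L₂(L₃L₄))): (L₃L₄): 54×47 by 47×56 → 54×56, cost 54·47·56 = 142128; (L₂(L₃L₄)): 4×54 by 54×56 → 4×56, cost 4·54·56 = 12096; cumulative 154224; (L₁(L₂(L₃L₄))): 35×4 by 4×56 → 35×56, cost 35·4·56 = 7840; cumulative 162064. Total 162064.
Order B = ((L₁(L₂L₃))L₄): (L₂L₃): 4×54 by 54×47 → 4×47, cost 4·54·47 = 10152; (L₁(L₂L₃)): 35×4 by 4×47 → 35×47, cost 35·4·47 = 6580; cumulative 16732; ((L₁(L₂L₃))L₄): 35×47 by 47×56 → 35×56, cost 35·47·56 = 92120; cumulative 108852. Total 108852.
Difference: |162064 − 108852| = 53212.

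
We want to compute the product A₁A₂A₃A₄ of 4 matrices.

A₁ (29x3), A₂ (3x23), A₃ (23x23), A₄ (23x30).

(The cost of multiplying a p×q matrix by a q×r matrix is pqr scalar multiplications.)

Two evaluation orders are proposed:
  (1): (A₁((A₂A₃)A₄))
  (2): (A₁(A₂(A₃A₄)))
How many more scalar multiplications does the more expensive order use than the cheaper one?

Order (1) = (A₁((A₂A₃)A₄)): (A₂A₃): 3×23 by 23×23 → 3×23, cost 3·23·23 = 1587; ((A₂A₃)A₄): 3×23 by 23×30 → 3×30, cost 3·23·30 = 2070; cumulative 3657; (A₁((A₂A₃)A₄)): 29×3 by 3×30 → 29×30, cost 29·3·30 = 2610; cumulative 6267. Total 6267.
Order (2) = (A₁(A₂(A₃A₄))): (A₃A₄): 23×23 by 23×30 → 23×30, cost 23·23·30 = 15870; (A₂(A₃A₄)): 3×23 by 23×30 → 3×30, cost 3·23·30 = 2070; cumulative 17940; (A₁(A₂(A₃A₄))): 29×3 by 3×30 → 29×30, cost 29·3·30 = 2610; cumulative 20550. Total 20550.
Difference: |6267 − 20550| = 14283.

14283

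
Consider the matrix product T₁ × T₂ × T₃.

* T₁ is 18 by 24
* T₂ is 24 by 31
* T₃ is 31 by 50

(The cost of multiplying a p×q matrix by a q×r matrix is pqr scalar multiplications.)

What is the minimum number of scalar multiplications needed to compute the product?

Order (T₁ × (T₂ × T₃)): (T₂ × T₃): 24×31 by 31×50 → 24×50, cost 24·31·50 = 37200; (T₁ × (T₂ × T₃)): 18×24 by 24×50 → 18×50, cost 18·24·50 = 21600; cumulative 58800. Total 58800.
Order ((T₁ × T₂) × T₃): (T₁ × T₂): 18×24 by 24×31 → 18×31, cost 18·24·31 = 13392; ((T₁ × T₂) × T₃): 18×31 by 31×50 → 18×50, cost 18·31·50 = 27900; cumulative 41292. Total 41292.
Minimum: 41292.

41292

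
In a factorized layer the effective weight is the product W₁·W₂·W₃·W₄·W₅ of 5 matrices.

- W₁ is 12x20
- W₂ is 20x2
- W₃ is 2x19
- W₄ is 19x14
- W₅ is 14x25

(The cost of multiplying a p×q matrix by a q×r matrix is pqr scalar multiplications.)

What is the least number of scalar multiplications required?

2312

Adjacent pairs: W₁W₂ = 12·20·2 = 480; W₂W₃ = 20·2·19 = 760; W₃W₄ = 2·19·14 = 532; W₄W₅ = 19·14·25 = 6650.
Length 3: W₁..W₃: k=1: 0+760+12·20·19=5320; k=2: 480+0+12·2·19=936 → min 936 | W₂..W₄: k=2: 0+532+20·2·14=1092; k=3: 760+0+20·19·14=6080 → min 1092 | W₃..W₅: k=3: 0+6650+2·19·25=7600; k=4: 532+0+2·14·25=1232 → min 1232.
Length 4: W₁..W₄: k=1: 0+1092+12·20·14=4452; k=2: 480+532+12·2·14=1348; k=3: 936+0+12·19·14=4128 → min 1348 | W₂..W₅: k=2: 0+1232+20·2·25=2232; k=3: 760+6650+20·19·25=16910; k=4: 1092+0+20·14·25=8092 → min 2232.
Length 5: W₁..W₅: k=1: 0+2232+12·20·25=8232; k=2: 480+1232+12·2·25=2312; k=3: 936+6650+12·19·25=13286; k=4: 1348+0+12·14·25=5548 → min 2312.
Optimal order: ((W₁·W₂)·((W₃·W₄)·W₅)) with cost 2312.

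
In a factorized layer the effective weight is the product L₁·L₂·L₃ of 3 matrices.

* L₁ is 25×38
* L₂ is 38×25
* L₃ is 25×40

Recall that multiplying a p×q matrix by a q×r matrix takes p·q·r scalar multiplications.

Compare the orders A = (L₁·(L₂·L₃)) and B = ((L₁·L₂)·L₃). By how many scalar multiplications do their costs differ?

Order A = (L₁·(L₂·L₃)): (L₂·L₃): 38×25 by 25×40 → 38×40, cost 38·25·40 = 38000; (L₁·(L₂·L₃)): 25×38 by 38×40 → 25×40, cost 25·38·40 = 38000; cumulative 76000. Total 76000.
Order B = ((L₁·L₂)·L₃): (L₁·L₂): 25×38 by 38×25 → 25×25, cost 25·38·25 = 23750; ((L₁·L₂)·L₃): 25×25 by 25×40 → 25×40, cost 25·25·40 = 25000; cumulative 48750. Total 48750.
Difference: |76000 − 48750| = 27250.

27250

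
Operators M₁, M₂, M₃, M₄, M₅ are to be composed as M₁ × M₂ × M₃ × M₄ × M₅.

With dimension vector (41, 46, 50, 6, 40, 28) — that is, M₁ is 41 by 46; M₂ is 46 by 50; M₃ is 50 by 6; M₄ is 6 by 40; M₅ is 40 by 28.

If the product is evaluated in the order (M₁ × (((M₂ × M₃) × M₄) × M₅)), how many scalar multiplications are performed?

129168

(M₂ × M₃): 46×50 by 50×6 → 46×6, cost 46·50·6 = 13800
((M₂ × M₃) × M₄): 46×6 by 6×40 → 46×40, cost 46·6·40 = 11040; cumulative 24840
(((M₂ × M₃) × M₄) × M₅): 46×40 by 40×28 → 46×28, cost 46·40·28 = 51520; cumulative 76360
(M₁ × (((M₂ × M₃) × M₄) × M₅)): 41×46 by 46×28 → 41×28, cost 41·46·28 = 52808; cumulative 129168
Total: 129168 scalar multiplications.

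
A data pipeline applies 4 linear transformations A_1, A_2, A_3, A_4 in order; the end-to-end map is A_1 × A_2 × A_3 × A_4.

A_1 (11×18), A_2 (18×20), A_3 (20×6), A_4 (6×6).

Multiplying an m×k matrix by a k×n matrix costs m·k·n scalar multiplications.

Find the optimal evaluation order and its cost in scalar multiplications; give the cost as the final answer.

Adjacent pairs: A_1A_2 = 11·18·20 = 3960; A_2A_3 = 18·20·6 = 2160; A_3A_4 = 20·6·6 = 720.
Length 3: A_1..A_3: k=1: 0+2160+11·18·6=3348; k=2: 3960+0+11·20·6=5280 → min 3348 | A_2..A_4: k=2: 0+720+18·20·6=2880; k=3: 2160+0+18·6·6=2808 → min 2808.
Length 4: A_1..A_4: k=1: 0+2808+11·18·6=3996; k=2: 3960+720+11·20·6=6000; k=3: 3348+0+11·6·6=3744 → min 3744.
Optimal parenthesization: ((A_1 × (A_2 × A_3)) × A_4) with cost 3744.

3744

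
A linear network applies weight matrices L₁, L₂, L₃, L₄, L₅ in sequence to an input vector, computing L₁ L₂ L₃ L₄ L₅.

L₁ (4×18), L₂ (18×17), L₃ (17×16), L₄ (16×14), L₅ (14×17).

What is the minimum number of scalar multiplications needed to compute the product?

Adjacent pairs: L₁L₂ = 4·18·17 = 1224; L₂L₃ = 18·17·16 = 4896; L₃L₄ = 17·16·14 = 3808; L₄L₅ = 16·14·17 = 3808.
Length 3: L₁..L₃: k=1: 0+4896+4·18·16=6048; k=2: 1224+0+4·17·16=2312 → min 2312 | L₂..L₄: k=2: 0+3808+18·17·14=8092; k=3: 4896+0+18·16·14=8928 → min 8092 | L₃..L₅: k=3: 0+3808+17·16·17=8432; k=4: 3808+0+17·14·17=7854 → min 7854.
Length 4: L₁..L₄: k=1: 0+8092+4·18·14=9100; k=2: 1224+3808+4·17·14=5984; k=3: 2312+0+4·16·14=3208 → min 3208 | L₂..L₅: k=2: 0+7854+18·17·17=13056; k=3: 4896+3808+18·16·17=13600; k=4: 8092+0+18·14·17=12376 → min 12376.
Length 5: L₁..L₅: k=1: 0+12376+4·18·17=13600; k=2: 1224+7854+4·17·17=10234; k=3: 2312+3808+4·16·17=7208; k=4: 3208+0+4·14·17=4160 → min 4160.
Optimal order: ((((L₁ L₂) L₃) L₄) L₅) with cost 4160.

4160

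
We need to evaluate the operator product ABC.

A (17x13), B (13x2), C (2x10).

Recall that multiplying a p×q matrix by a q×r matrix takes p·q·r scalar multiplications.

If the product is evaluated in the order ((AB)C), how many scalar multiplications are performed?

(AB): 17×13 by 13×2 → 17×2, cost 17·13·2 = 442
((AB)C): 17×2 by 2×10 → 17×10, cost 17·2·10 = 340; cumulative 782
Total: 782 scalar multiplications.

782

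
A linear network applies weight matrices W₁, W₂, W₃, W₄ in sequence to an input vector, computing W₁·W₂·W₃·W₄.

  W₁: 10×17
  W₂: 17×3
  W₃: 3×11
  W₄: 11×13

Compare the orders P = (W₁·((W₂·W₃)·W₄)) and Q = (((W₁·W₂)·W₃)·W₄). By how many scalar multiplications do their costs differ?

Order P = (W₁·((W₂·W₃)·W₄)): (W₂·W₃): 17×3 by 3×11 → 17×11, cost 17·3·11 = 561; ((W₂·W₃)·W₄): 17×11 by 11×13 → 17×13, cost 17·11·13 = 2431; cumulative 2992; (W₁·((W₂·W₃)·W₄)): 10×17 by 17×13 → 10×13, cost 10·17·13 = 2210; cumulative 5202. Total 5202.
Order Q = (((W₁·W₂)·W₃)·W₄): (W₁·W₂): 10×17 by 17×3 → 10×3, cost 10·17·3 = 510; ((W₁·W₂)·W₃): 10×3 by 3×11 → 10×11, cost 10·3·11 = 330; cumulative 840; (((W₁·W₂)·W₃)·W₄): 10×11 by 11×13 → 10×13, cost 10·11·13 = 1430; cumulative 2270. Total 2270.
Difference: |5202 − 2270| = 2932.

2932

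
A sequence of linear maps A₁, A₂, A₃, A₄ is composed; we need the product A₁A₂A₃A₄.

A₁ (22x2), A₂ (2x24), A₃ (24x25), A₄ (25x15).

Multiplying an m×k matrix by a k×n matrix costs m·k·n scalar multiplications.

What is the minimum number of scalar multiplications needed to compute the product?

Adjacent pairs: A₁A₂ = 22·2·24 = 1056; A₂A₃ = 2·24·25 = 1200; A₃A₄ = 24·25·15 = 9000.
Length 3: A₁..A₃: k=1: 0+1200+22·2·25=2300; k=2: 1056+0+22·24·25=14256 → min 2300 | A₂..A₄: k=2: 0+9000+2·24·15=9720; k=3: 1200+0+2·25·15=1950 → min 1950.
Length 4: A₁..A₄: k=1: 0+1950+22·2·15=2610; k=2: 1056+9000+22·24·15=17976; k=3: 2300+0+22·25·15=10550 → min 2610.
Optimal order: (A₁((A₂A₃)A₄)) with cost 2610.

2610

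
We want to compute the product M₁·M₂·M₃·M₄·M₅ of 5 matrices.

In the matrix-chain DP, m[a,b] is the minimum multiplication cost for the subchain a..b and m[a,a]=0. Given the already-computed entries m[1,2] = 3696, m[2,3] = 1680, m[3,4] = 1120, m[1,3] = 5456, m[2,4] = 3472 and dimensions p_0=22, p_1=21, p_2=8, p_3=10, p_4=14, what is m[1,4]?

7280

m[1,4] = min over k∈[1,3] of m[1,k]+m[k+1,4]+p_{0}·p_k·p_{4}.
k=1: 0 + 3472 + 22·21·14 = 9940; k=2: 3696 + 1120 + 22·8·14 = 7280; k=3: 5456 + 0 + 22·10·14 = 8536.
Minimum: 7280 at k=2.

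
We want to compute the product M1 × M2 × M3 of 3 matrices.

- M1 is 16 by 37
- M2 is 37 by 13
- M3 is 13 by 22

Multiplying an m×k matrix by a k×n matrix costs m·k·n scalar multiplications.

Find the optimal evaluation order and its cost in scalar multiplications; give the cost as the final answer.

(M1 × (M2 × M3)): cost 23606.
((M1 × M2) × M3): cost 12272.
Optimal: ((M1 × M2) × M3) with cost 12272.

12272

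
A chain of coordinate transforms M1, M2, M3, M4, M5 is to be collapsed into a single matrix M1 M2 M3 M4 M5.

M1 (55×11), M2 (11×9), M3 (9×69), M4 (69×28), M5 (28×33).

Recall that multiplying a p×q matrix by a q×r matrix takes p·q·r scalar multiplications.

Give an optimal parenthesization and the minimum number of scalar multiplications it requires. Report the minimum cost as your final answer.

Adjacent pairs: M1M2 = 55·11·9 = 5445; M2M3 = 11·9·69 = 6831; M3M4 = 9·69·28 = 17388; M4M5 = 69·28·33 = 63756.
Length 3: M1..M3: k=1: 0+6831+55·11·69=48576; k=2: 5445+0+55·9·69=39600 → min 39600 | M2..M4: k=2: 0+17388+11·9·28=20160; k=3: 6831+0+11·69·28=28083 → min 20160 | M3..M5: k=3: 0+63756+9·69·33=84249; k=4: 17388+0+9·28·33=25704 → min 25704.
Length 4: M1..M4: k=1: 0+20160+55·11·28=37100; k=2: 5445+17388+55·9·28=36693; k=3: 39600+0+55·69·28=145860 → min 36693 | M2..M5: k=2: 0+25704+11·9·33=28971; k=3: 6831+63756+11·69·33=95634; k=4: 20160+0+11·28·33=30324 → min 28971.
Length 5: M1..M5: k=1: 0+28971+55·11·33=48936; k=2: 5445+25704+55·9·33=47484; k=3: 39600+63756+55·69·33=228591; k=4: 36693+0+55·28·33=87513 → min 47484.
Optimal parenthesization: ((M1 M2) ((M3 M4) M5)) with cost 47484.

47484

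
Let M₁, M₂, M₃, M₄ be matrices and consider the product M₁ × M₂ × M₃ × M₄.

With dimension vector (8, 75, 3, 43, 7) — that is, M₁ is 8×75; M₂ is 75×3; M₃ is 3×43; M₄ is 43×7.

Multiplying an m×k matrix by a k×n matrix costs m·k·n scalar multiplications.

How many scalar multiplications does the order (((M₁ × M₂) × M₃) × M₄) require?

(M₁ × M₂): 8×75 by 75×3 → 8×3, cost 8·75·3 = 1800
((M₁ × M₂) × M₃): 8×3 by 3×43 → 8×43, cost 8·3·43 = 1032; cumulative 2832
(((M₁ × M₂) × M₃) × M₄): 8×43 by 43×7 → 8×7, cost 8·43·7 = 2408; cumulative 5240
Total: 5240 scalar multiplications.

5240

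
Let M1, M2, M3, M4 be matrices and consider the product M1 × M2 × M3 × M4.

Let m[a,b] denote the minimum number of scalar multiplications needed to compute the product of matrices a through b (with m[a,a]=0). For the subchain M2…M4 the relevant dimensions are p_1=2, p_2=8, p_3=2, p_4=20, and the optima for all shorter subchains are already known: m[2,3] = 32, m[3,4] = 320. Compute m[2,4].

m[2,4] = min over k∈[2,3] of m[2,k]+m[k+1,4]+p_{1}·p_k·p_{4}.
k=2: 0 + 320 + 2·8·20 = 640; k=3: 32 + 0 + 2·2·20 = 112.
Minimum: 112 at k=3.

112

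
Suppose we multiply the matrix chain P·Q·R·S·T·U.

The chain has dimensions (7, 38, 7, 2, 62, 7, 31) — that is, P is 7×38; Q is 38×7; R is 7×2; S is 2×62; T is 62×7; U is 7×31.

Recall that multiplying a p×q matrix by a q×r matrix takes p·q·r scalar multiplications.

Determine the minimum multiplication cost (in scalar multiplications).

2800

Adjacent pairs: PQ = 7·38·7 = 1862; QR = 38·7·2 = 532; RS = 7·2·62 = 868; ST = 2·62·7 = 868; TU = 62·7·31 = 13454.
Length 3: P..R: k=1: 0+532+7·38·2=1064; k=2: 1862+0+7·7·2=1960 → min 1064 | Q..S: k=2: 0+868+38·7·62=17360; k=3: 532+0+38·2·62=5244 → min 5244 | R..T: k=3: 0+868+7·2·7=966; k=4: 868+0+7·62·7=3906 → min 966 | S..U: k=4: 0+13454+2·62·31=17298; k=5: 868+0+2·7·31=1302 → min 1302.
Length 4: P..S: k=1: 0+5244+7·38·62=21736; k=2: 1862+868+7·7·62=5768; k=3: 1064+0+7·2·62=1932 → min 1932 | Q..T: k=2: 0+966+38·7·7=2828; k=3: 532+868+38·2·7=1932; k=4: 5244+0+38·62·7=21736 → min 1932 | R..U: k=3: 0+1302+7·2·31=1736; k=4: 868+13454+7·62·31=27776; k=5: 966+0+7·7·31=2485 → min 1736.
Length 5: P..T: k=1: 0+1932+7·38·7=3794; k=2: 1862+966+7·7·7=3171; k=3: 1064+868+7·2·7=2030; k=4: 1932+0+7·62·7=4970 → min 2030 | Q..U: k=2: 0+1736+38·7·31=9982; k=3: 532+1302+38·2·31=4190; k=4: 5244+13454+38·62·31=91734; k=5: 1932+0+38·7·31=10178 → min 4190.
Length 6: P..U: k=1: 0+4190+7·38·31=12436; k=2: 1862+1736+7·7·31=5117; k=3: 1064+1302+7·2·31=2800; k=4: 1932+13454+7·62·31=28840; k=5: 2030+0+7·7·31=3549 → min 2800.
Optimal order: ((P·(Q·R))·((S·T)·U)) with cost 2800.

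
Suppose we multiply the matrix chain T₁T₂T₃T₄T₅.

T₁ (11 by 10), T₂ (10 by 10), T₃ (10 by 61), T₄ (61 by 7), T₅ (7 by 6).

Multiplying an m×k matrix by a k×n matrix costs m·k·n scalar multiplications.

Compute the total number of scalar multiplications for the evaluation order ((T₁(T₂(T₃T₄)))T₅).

(T₃T₄): 10×61 by 61×7 → 10×7, cost 10·61·7 = 4270
(T₂(T₃T₄)): 10×10 by 10×7 → 10×7, cost 10·10·7 = 700; cumulative 4970
(T₁(T₂(T₃T₄))): 11×10 by 10×7 → 11×7, cost 11·10·7 = 770; cumulative 5740
((T₁(T₂(T₃T₄)))T₅): 11×7 by 7×6 → 11×6, cost 11·7·6 = 462; cumulative 6202
Total: 6202 scalar multiplications.

6202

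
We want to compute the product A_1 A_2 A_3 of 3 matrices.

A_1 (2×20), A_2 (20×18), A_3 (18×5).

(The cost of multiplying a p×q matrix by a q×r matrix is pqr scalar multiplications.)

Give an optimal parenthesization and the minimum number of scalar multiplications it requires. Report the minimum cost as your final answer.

900

(A_1 (A_2 A_3)): cost 2000.
((A_1 A_2) A_3): cost 900.
Optimal: ((A_1 A_2) A_3) with cost 900.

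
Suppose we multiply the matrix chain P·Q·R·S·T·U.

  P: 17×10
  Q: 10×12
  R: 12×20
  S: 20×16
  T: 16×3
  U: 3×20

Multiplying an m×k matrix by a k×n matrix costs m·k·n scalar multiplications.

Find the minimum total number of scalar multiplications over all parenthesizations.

3570

Adjacent pairs: PQ = 17·10·12 = 2040; QR = 10·12·20 = 2400; RS = 12·20·16 = 3840; ST = 20·16·3 = 960; TU = 16·3·20 = 960.
Length 3: P..R: k=1: 0+2400+17·10·20=5800; k=2: 2040+0+17·12·20=6120 → min 5800 | Q..S: k=2: 0+3840+10·12·16=5760; k=3: 2400+0+10·20·16=5600 → min 5600 | R..T: k=3: 0+960+12·20·3=1680; k=4: 3840+0+12·16·3=4416 → min 1680 | S..U: k=4: 0+960+20·16·20=7360; k=5: 960+0+20·3·20=2160 → min 2160.
Length 4: P..S: k=1: 0+5600+17·10·16=8320; k=2: 2040+3840+17·12·16=9144; k=3: 5800+0+17·20·16=11240 → min 8320 | Q..T: k=2: 0+1680+10·12·3=2040; k=3: 2400+960+10·20·3=3960; k=4: 5600+0+10·16·3=6080 → min 2040 | R..U: k=3: 0+2160+12·20·20=6960; k=4: 3840+960+12·16·20=8640; k=5: 1680+0+12·3·20=2400 → min 2400.
Length 5: P..T: k=1: 0+2040+17·10·3=2550; k=2: 2040+1680+17·12·3=4332; k=3: 5800+960+17·20·3=7780; k=4: 8320+0+17·16·3=9136 → min 2550 | Q..U: k=2: 0+2400+10·12·20=4800; k=3: 2400+2160+10·20·20=8560; k=4: 5600+960+10·16·20=9760; k=5: 2040+0+10·3·20=2640 → min 2640.
Length 6: P..U: k=1: 0+2640+17·10·20=6040; k=2: 2040+2400+17·12·20=8520; k=3: 5800+2160+17·20·20=14760; k=4: 8320+960+17·16·20=14720; k=5: 2550+0+17·3·20=3570 → min 3570.
Optimal order: ((P·(Q·(R·(S·T))))·U) with cost 3570.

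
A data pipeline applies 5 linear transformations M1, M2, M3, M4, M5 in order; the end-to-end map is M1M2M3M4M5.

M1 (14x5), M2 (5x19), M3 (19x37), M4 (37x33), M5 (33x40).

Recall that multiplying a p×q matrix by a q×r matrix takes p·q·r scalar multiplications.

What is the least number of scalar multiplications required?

Adjacent pairs: M1M2 = 14·5·19 = 1330; M2M3 = 5·19·37 = 3515; M3M4 = 19·37·33 = 23199; M4M5 = 37·33·40 = 48840.
Length 3: M1..M3: k=1: 0+3515+14·5·37=6105; k=2: 1330+0+14·19·37=11172 → min 6105 | M2..M4: k=2: 0+23199+5·19·33=26334; k=3: 3515+0+5·37·33=9620 → min 9620 | M3..M5: k=3: 0+48840+19·37·40=76960; k=4: 23199+0+19·33·40=48279 → min 48279.
Length 4: M1..M4: k=1: 0+9620+14·5·33=11930; k=2: 1330+23199+14·19·33=33307; k=3: 6105+0+14·37·33=23199 → min 11930 | M2..M5: k=2: 0+48279+5·19·40=52079; k=3: 3515+48840+5·37·40=59755; k=4: 9620+0+5·33·40=16220 → min 16220.
Length 5: M1..M5: k=1: 0+16220+14·5·40=19020; k=2: 1330+48279+14·19·40=60249; k=3: 6105+48840+14·37·40=75665; k=4: 11930+0+14·33·40=30410 → min 19020.
Optimal order: (M1(((M2M3)M4)M5)) with cost 19020.

19020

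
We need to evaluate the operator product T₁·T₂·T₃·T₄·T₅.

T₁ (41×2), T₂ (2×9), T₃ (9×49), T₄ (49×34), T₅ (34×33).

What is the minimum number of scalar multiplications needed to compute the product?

Adjacent pairs: T₁T₂ = 41·2·9 = 738; T₂T₃ = 2·9·49 = 882; T₃T₄ = 9·49·34 = 14994; T₄T₅ = 49·34·33 = 54978.
Length 3: T₁..T₃: k=1: 0+882+41·2·49=4900; k=2: 738+0+41·9·49=18819 → min 4900 | T₂..T₄: k=2: 0+14994+2·9·34=15606; k=3: 882+0+2·49·34=4214 → min 4214 | T₃..T₅: k=3: 0+54978+9·49·33=69531; k=4: 14994+0+9·34·33=25092 → min 25092.
Length 4: T₁..T₄: k=1: 0+4214+41·2·34=7002; k=2: 738+14994+41·9·34=28278; k=3: 4900+0+41·49·34=73206 → min 7002 | T₂..T₅: k=2: 0+25092+2·9·33=25686; k=3: 882+54978+2·49·33=59094; k=4: 4214+0+2·34·33=6458 → min 6458.
Length 5: T₁..T₅: k=1: 0+6458+41·2·33=9164; k=2: 738+25092+41·9·33=38007; k=3: 4900+54978+41·49·33=126175; k=4: 7002+0+41·34·33=53004 → min 9164.
Optimal order: (T₁·(((T₂·T₃)·T₄)·T₅)) with cost 9164.

9164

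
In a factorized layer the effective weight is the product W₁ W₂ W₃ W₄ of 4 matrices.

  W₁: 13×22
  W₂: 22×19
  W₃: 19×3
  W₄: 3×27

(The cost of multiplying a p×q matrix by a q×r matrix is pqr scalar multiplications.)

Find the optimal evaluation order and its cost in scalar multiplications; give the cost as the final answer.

Adjacent pairs: W₁W₂ = 13·22·19 = 5434; W₂W₃ = 22·19·3 = 1254; W₃W₄ = 19·3·27 = 1539.
Length 3: W₁..W₃: k=1: 0+1254+13·22·3=2112; k=2: 5434+0+13·19·3=6175 → min 2112 | W₂..W₄: k=2: 0+1539+22·19·27=12825; k=3: 1254+0+22·3·27=3036 → min 3036.
Length 4: W₁..W₄: k=1: 0+3036+13·22·27=10758; k=2: 5434+1539+13·19·27=13642; k=3: 2112+0+13·3·27=3165 → min 3165.
Optimal parenthesization: ((W₁ (W₂ W₃)) W₄) with cost 3165.

3165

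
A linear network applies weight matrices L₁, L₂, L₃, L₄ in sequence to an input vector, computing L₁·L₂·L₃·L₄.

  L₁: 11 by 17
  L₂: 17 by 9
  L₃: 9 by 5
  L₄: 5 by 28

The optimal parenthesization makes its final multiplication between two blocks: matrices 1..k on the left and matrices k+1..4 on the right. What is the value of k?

Adjacent pairs: L₁L₂ = 11·17·9 = 1683; L₂L₃ = 17·9·5 = 765; L₃L₄ = 9·5·28 = 1260.
Length 3: L₁..L₃: k=1: 0+765+11·17·5=1700; k=2: 1683+0+11·9·5=2178 → min 1700 | L₂..L₄: k=2: 0+1260+17·9·28=5544; k=3: 765+0+17·5·28=3145 → min 3145.
Top-level splits: k=1: (L₁..L₁)·(L₂..L₄) → 0+3145+11·17·28 = 8381; k=2: (L₁..L₂)·(L₃..L₄) → 1683+1260+11·9·28 = 5715; k=3: (L₁..L₃)·(L₄..L₄) → 1700+0+11·5·28 = 3240.
Best split is after L₃, i.e. k = 3.

3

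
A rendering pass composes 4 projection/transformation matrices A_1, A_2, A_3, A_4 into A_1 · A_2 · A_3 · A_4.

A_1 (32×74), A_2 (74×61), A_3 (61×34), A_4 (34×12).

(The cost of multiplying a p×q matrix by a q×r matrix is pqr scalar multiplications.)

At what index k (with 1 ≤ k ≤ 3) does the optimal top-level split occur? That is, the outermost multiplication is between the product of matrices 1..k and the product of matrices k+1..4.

1

Adjacent pairs: A_1A_2 = 32·74·61 = 144448; A_2A_3 = 74·61·34 = 153476; A_3A_4 = 61·34·12 = 24888.
Length 3: A_1..A_3: k=1: 0+153476+32·74·34=233988; k=2: 144448+0+32·61·34=210816 → min 210816 | A_2..A_4: k=2: 0+24888+74·61·12=79056; k=3: 153476+0+74·34·12=183668 → min 79056.
Top-level splits: k=1: (A_1..A_1)·(A_2..A_4) → 0+79056+32·74·12 = 107472; k=2: (A_1..A_2)·(A_3..A_4) → 144448+24888+32·61·12 = 192760; k=3: (A_1..A_3)·(A_4..A_4) → 210816+0+32·34·12 = 223872.
Best split is after A_1, i.e. k = 1.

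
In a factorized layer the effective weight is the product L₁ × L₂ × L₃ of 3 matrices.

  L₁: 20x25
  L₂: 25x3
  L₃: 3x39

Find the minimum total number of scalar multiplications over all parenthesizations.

3840

Order (L₁ × (L₂ × L₃)): (L₂ × L₃): 25×3 by 3×39 → 25×39, cost 25·3·39 = 2925; (L₁ × (L₂ × L₃)): 20×25 by 25×39 → 20×39, cost 20·25·39 = 19500; cumulative 22425. Total 22425.
Order ((L₁ × L₂) × L₃): (L₁ × L₂): 20×25 by 25×3 → 20×3, cost 20·25·3 = 1500; ((L₁ × L₂) × L₃): 20×3 by 3×39 → 20×39, cost 20·3·39 = 2340; cumulative 3840. Total 3840.
Minimum: 3840.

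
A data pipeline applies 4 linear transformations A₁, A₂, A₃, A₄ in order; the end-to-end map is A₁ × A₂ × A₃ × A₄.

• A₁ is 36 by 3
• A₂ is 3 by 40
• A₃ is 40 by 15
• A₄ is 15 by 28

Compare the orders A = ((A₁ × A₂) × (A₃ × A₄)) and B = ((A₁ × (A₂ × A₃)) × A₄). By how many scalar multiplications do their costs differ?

Order A = ((A₁ × A₂) × (A₃ × A₄)): (A₁ × A₂): 36×3 by 3×40 → 36×40, cost 36·3·40 = 4320; (A₃ × A₄): 40×15 by 15×28 → 40×28, cost 40·15·28 = 16800; ((A₁ × A₂) × (A₃ × A₄)): 36×40 by 40×28 → 36×28, cost 36·40·28 = 40320; cumulative 61440. Total 61440.
Order B = ((A₁ × (A₂ × A₃)) × A₄): (A₂ × A₃): 3×40 by 40×15 → 3×15, cost 3·40·15 = 1800; (A₁ × (A₂ × A₃)): 36×3 by 3×15 → 36×15, cost 36·3·15 = 1620; cumulative 3420; ((A₁ × (A₂ × A₃)) × A₄): 36×15 by 15×28 → 36×28, cost 36·15·28 = 15120; cumulative 18540. Total 18540.
Difference: |61440 − 18540| = 42900.

42900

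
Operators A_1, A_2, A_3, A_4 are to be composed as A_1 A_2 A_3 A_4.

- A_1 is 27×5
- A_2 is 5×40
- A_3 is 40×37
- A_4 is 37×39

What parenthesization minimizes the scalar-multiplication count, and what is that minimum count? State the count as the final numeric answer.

19880

Adjacent pairs: A_1A_2 = 27·5·40 = 5400; A_2A_3 = 5·40·37 = 7400; A_3A_4 = 40·37·39 = 57720.
Length 3: A_1..A_3: k=1: 0+7400+27·5·37=12395; k=2: 5400+0+27·40·37=45360 → min 12395 | A_2..A_4: k=2: 0+57720+5·40·39=65520; k=3: 7400+0+5·37·39=14615 → min 14615.
Length 4: A_1..A_4: k=1: 0+14615+27·5·39=19880; k=2: 5400+57720+27·40·39=105240; k=3: 12395+0+27·37·39=51356 → min 19880.
Optimal parenthesization: (A_1 ((A_2 A_3) A_4)) with cost 19880.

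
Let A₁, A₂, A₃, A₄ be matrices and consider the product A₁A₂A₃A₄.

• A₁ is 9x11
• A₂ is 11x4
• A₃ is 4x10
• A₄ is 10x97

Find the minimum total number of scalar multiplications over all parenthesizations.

7768

Adjacent pairs: A₁A₂ = 9·11·4 = 396; A₂A₃ = 11·4·10 = 440; A₃A₄ = 4·10·97 = 3880.
Length 3: A₁..A₃: k=1: 0+440+9·11·10=1430; k=2: 396+0+9·4·10=756 → min 756 | A₂..A₄: k=2: 0+3880+11·4·97=8148; k=3: 440+0+11·10·97=11110 → min 8148.
Length 4: A₁..A₄: k=1: 0+8148+9·11·97=17751; k=2: 396+3880+9·4·97=7768; k=3: 756+0+9·10·97=9486 → min 7768.
Optimal order: ((A₁A₂)(A₃A₄)) with cost 7768.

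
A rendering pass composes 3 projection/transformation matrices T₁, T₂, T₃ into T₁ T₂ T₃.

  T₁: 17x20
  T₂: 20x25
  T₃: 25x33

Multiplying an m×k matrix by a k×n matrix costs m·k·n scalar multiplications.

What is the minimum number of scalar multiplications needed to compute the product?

22525

Order (T₁ (T₂ T₃)): (T₂ T₃): 20×25 by 25×33 → 20×33, cost 20·25·33 = 16500; (T₁ (T₂ T₃)): 17×20 by 20×33 → 17×33, cost 17·20·33 = 11220; cumulative 27720. Total 27720.
Order ((T₁ T₂) T₃): (T₁ T₂): 17×20 by 20×25 → 17×25, cost 17·20·25 = 8500; ((T₁ T₂) T₃): 17×25 by 25×33 → 17×33, cost 17·25·33 = 14025; cumulative 22525. Total 22525.
Minimum: 22525.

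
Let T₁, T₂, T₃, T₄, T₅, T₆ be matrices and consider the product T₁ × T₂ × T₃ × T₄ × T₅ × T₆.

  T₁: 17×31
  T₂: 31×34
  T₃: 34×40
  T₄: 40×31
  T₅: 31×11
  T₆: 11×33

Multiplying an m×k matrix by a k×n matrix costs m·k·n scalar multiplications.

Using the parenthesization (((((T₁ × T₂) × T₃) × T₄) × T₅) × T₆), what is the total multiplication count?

74086

(T₁ × T₂): 17×31 by 31×34 → 17×34, cost 17·31·34 = 17918
((T₁ × T₂) × T₃): 17×34 by 34×40 → 17×40, cost 17·34·40 = 23120; cumulative 41038
(((T₁ × T₂) × T₃) × T₄): 17×40 by 40×31 → 17×31, cost 17·40·31 = 21080; cumulative 62118
((((T₁ × T₂) × T₃) × T₄) × T₅): 17×31 by 31×11 → 17×11, cost 17·31·11 = 5797; cumulative 67915
(((((T₁ × T₂) × T₃) × T₄) × T₅) × T₆): 17×11 by 11×33 → 17×33, cost 17·11·33 = 6171; cumulative 74086
Total: 74086 scalar multiplications.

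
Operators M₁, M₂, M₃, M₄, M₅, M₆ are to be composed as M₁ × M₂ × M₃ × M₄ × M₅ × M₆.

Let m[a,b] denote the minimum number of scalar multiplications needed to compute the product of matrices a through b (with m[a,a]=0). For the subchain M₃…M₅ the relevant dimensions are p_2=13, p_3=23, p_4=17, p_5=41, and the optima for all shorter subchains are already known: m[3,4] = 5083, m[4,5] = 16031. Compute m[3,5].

14144

m[3,5] = min over k∈[3,4] of m[3,k]+m[k+1,5]+p_{2}·p_k·p_{5}.
k=3: 0 + 16031 + 13·23·41 = 28290; k=4: 5083 + 0 + 13·17·41 = 14144.
Minimum: 14144 at k=4.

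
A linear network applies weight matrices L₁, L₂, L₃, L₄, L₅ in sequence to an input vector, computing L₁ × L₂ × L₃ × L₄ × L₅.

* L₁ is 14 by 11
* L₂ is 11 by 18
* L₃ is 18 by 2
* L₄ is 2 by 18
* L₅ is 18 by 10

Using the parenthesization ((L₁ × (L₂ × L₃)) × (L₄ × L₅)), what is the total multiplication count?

(L₂ × L₃): 11×18 by 18×2 → 11×2, cost 11·18·2 = 396
(L₁ × (L₂ × L₃)): 14×11 by 11×2 → 14×2, cost 14·11·2 = 308; cumulative 704
(L₄ × L₅): 2×18 by 18×10 → 2×10, cost 2·18·10 = 360
((L₁ × (L₂ × L₃)) × (L₄ × L₅)): 14×2 by 2×10 → 14×10, cost 14·2·10 = 280; cumulative 1344
Total: 1344 scalar multiplications.

1344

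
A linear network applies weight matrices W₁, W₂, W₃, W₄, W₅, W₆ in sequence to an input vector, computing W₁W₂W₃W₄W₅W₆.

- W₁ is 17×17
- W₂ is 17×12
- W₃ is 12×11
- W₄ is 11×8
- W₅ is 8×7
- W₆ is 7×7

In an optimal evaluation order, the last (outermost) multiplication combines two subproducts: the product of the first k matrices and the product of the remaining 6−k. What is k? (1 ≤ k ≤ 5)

1

Adjacent pairs: W₁W₂ = 17·17·12 = 3468; W₂W₃ = 17·12·11 = 2244; W₃W₄ = 12·11·8 = 1056; W₄W₅ = 11·8·7 = 616; W₅W₆ = 8·7·7 = 392.
Length 3: W₁..W₃: k=1: 0+2244+17·17·11=5423; k=2: 3468+0+17·12·11=5712 → min 5423 | W₂..W₄: k=2: 0+1056+17·12·8=2688; k=3: 2244+0+17·11·8=3740 → min 2688 | W₃..W₅: k=3: 0+616+12·11·7=1540; k=4: 1056+0+12·8·7=1728 → min 1540 | W₄..W₆: k=4: 0+392+11·8·7=1008; k=5: 616+0+11·7·7=1155 → min 1008.
Length 4: W₁..W₄: k=1: 0+2688+17·17·8=5000; k=2: 3468+1056+17·12·8=6156; k=3: 5423+0+17·11·8=6919 → min 5000 | W₂..W₅: k=2: 0+1540+17·12·7=2968; k=3: 2244+616+17·11·7=4169; k=4: 2688+0+17·8·7=3640 → min 2968 | W₃..W₆: k=3: 0+1008+12·11·7=1932; k=4: 1056+392+12·8·7=2120; k=5: 1540+0+12·7·7=2128 → min 1932.
Length 5: W₁..W₅: k=1: 0+2968+17·17·7=4991; k=2: 3468+1540+17·12·7=6436; k=3: 5423+616+17·11·7=7348; k=4: 5000+0+17·8·7=5952 → min 4991 | W₂..W₆: k=2: 0+1932+17·12·7=3360; k=3: 2244+1008+17·11·7=4561; k=4: 2688+392+17·8·7=4032; k=5: 2968+0+17·7·7=3801 → min 3360.
Top-level splits: k=1: (W₁..W₁)·(W₂..W₆) → 0+3360+17·17·7 = 5383; k=2: (W₁..W₂)·(W₃..W₆) → 3468+1932+17·12·7 = 6828; k=3: (W₁..W₃)·(W₄..W₆) → 5423+1008+17·11·7 = 7740; k=4: (W₁..W₄)·(W₅..W₆) → 5000+392+17·8·7 = 6344; k=5: (W₁..W₅)·(W₆..W₆) → 4991+0+17·7·7 = 5824.
Best split is after W₁, i.e. k = 1.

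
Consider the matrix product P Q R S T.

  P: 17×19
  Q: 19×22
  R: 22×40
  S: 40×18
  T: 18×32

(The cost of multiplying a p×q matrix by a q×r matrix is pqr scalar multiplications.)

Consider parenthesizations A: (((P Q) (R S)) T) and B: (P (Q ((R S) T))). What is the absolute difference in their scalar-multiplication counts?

Order A = (((P Q) (R S)) T): (P Q): 17×19 by 19×22 → 17×22, cost 17·19·22 = 7106; (R S): 22×40 by 40×18 → 22×18, cost 22·40·18 = 15840; ((P Q) (R S)): 17×22 by 22×18 → 17×18, cost 17·22·18 = 6732; cumulative 29678; (((P Q) (R S)) T): 17×18 by 18×32 → 17×32, cost 17·18·32 = 9792; cumulative 39470. Total 39470.
Order B = (P (Q ((R S) T))): (R S): 22×40 by 40×18 → 22×18, cost 22·40·18 = 15840; ((R S) T): 22×18 by 18×32 → 22×32, cost 22·18·32 = 12672; cumulative 28512; (Q ((R S) T)): 19×22 by 22×32 → 19×32, cost 19·22·32 = 13376; cumulative 41888; (P (Q ((R S) T))): 17×19 by 19×32 → 17×32, cost 17·19·32 = 10336; cumulative 52224. Total 52224.
Difference: |39470 − 52224| = 12754.

12754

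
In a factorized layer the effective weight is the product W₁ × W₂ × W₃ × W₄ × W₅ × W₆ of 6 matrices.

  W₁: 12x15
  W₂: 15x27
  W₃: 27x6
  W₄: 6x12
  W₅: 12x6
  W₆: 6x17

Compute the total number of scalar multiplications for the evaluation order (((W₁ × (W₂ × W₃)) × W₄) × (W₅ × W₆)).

(W₂ × W₃): 15×27 by 27×6 → 15×6, cost 15·27·6 = 2430
(W₁ × (W₂ × W₃)): 12×15 by 15×6 → 12×6, cost 12·15·6 = 1080; cumulative 3510
((W₁ × (W₂ × W₃)) × W₄): 12×6 by 6×12 → 12×12, cost 12·6·12 = 864; cumulative 4374
(W₅ × W₆): 12×6 by 6×17 → 12×17, cost 12·6·17 = 1224
(((W₁ × (W₂ × W₃)) × W₄) × (W₅ × W₆)): 12×12 by 12×17 → 12×17, cost 12·12·17 = 2448; cumulative 8046
Total: 8046 scalar multiplications.

8046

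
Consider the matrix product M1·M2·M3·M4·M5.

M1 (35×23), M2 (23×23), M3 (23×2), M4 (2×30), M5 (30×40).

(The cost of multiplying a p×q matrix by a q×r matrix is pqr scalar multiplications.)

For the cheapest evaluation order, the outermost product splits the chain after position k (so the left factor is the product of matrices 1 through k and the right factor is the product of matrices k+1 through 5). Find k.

3

Adjacent pairs: M1M2 = 35·23·23 = 18515; M2M3 = 23·23·2 = 1058; M3M4 = 23·2·30 = 1380; M4M5 = 2·30·40 = 2400.
Length 3: M1..M3: k=1: 0+1058+35·23·2=2668; k=2: 18515+0+35·23·2=20125 → min 2668 | M2..M4: k=2: 0+1380+23·23·30=17250; k=3: 1058+0+23·2·30=2438 → min 2438 | M3..M5: k=3: 0+2400+23·2·40=4240; k=4: 1380+0+23·30·40=28980 → min 4240.
Length 4: M1..M4: k=1: 0+2438+35·23·30=26588; k=2: 18515+1380+35·23·30=44045; k=3: 2668+0+35·2·30=4768 → min 4768 | M2..M5: k=2: 0+4240+23·23·40=25400; k=3: 1058+2400+23·2·40=5298; k=4: 2438+0+23·30·40=30038 → min 5298.
Top-level splits: k=1: (M1..M1)·(M2..M5) → 0+5298+35·23·40 = 37498; k=2: (M1..M2)·(M3..M5) → 18515+4240+35·23·40 = 54955; k=3: (M1..M3)·(M4..M5) → 2668+2400+35·2·40 = 7868; k=4: (M1..M4)·(M5..M5) → 4768+0+35·30·40 = 46768.
Best split is after M3, i.e. k = 3.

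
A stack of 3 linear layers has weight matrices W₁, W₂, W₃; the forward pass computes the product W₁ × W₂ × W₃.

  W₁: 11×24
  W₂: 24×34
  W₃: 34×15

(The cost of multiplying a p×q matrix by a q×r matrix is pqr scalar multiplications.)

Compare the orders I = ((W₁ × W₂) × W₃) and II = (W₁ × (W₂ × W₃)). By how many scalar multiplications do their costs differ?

1614

Order I = ((W₁ × W₂) × W₃): (W₁ × W₂): 11×24 by 24×34 → 11×34, cost 11·24·34 = 8976; ((W₁ × W₂) × W₃): 11×34 by 34×15 → 11×15, cost 11·34·15 = 5610; cumulative 14586. Total 14586.
Order II = (W₁ × (W₂ × W₃)): (W₂ × W₃): 24×34 by 34×15 → 24×15, cost 24·34·15 = 12240; (W₁ × (W₂ × W₃)): 11×24 by 24×15 → 11×15, cost 11·24·15 = 3960; cumulative 16200. Total 16200.
Difference: |14586 − 16200| = 1614.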